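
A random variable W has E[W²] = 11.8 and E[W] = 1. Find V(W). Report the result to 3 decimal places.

V(W) = 11.8 − (1)² = 10.8

10.800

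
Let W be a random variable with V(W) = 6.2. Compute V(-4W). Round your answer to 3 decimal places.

99.200

V(-4W) = (-4)²·V(W) = 16·6.2 = 99.2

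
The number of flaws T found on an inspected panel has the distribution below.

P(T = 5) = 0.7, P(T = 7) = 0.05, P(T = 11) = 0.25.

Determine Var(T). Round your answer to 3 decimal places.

E[T] = (5)(0.7) + (7)(0.05) + (11)(0.25) = 6.6
E[T²] = (5)²(0.7) + (7)²(0.05) + (11)²(0.25) = 50.2
Var(T) = E[T²] − (E[T])² = 50.2 − (6.6)² = 6.64

6.640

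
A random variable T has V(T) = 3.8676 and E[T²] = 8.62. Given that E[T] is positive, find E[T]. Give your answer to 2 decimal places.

2.18

(E[T])² = E[T²] − V(T) = 8.62 − 3.8676 = 4.7524
E[T] = √4.7524 = 2.18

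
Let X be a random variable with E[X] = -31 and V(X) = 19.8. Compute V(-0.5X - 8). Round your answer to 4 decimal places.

4.9500

V(-0.5X - 8) = (-0.5)²·V(X) = 0.25·19.8 = 4.95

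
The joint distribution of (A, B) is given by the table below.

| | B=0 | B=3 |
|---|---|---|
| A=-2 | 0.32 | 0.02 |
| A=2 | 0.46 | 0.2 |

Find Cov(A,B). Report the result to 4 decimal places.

0.6576

E[A] = 0.64,  E[B] = 0.66
E[AB] = 1.08
Cov(A,B) = E[AB] − E[A]E[B] = 1.08 − (0.64)(0.66) = 0.6576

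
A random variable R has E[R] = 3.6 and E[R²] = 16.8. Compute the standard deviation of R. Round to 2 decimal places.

Var(R) = 16.8 − (3.6)² = 3.84
sd(R) = √3.84 ≈ 1.96

1.96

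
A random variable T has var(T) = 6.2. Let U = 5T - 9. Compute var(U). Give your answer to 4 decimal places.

var(5T - 9) = (5)²·var(T) = 25·6.2 = 155

155.0000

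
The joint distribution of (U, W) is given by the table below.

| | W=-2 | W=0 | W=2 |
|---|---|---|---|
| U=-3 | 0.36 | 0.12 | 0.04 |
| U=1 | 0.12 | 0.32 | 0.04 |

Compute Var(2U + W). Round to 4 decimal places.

E[U] = -1.08,  E[W] = -0.8,  E[UW] = 1.76
Var(U) = 5.16 − (-1.08)² = 3.9936;  Var(W) = 2.24 − (-0.8)² = 1.6
cov(U,W) = 1.76 − (-1.08)(-0.8) = 0.896
Var(2U + W) = (2)²·3.9936 + (1)²·1.6 + 2·(2)·(1)·0.896 = 21.1584

21.1584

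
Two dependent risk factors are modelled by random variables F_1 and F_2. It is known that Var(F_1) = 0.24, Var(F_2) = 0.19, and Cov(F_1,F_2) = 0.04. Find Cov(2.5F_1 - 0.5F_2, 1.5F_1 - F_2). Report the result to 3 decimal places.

Cov(2.5F_1 - 0.5F_2, 1.5F_1 - F_2) = (2.5)(1.5)Var(F_1) + (-0.5)(-1)Var(F_2) + [(2.5)(-1) + (-0.5)(1.5)]Cov(F_1,F_2)
= 3.75·0.24 + 0.5·0.19 + -3.25·0.04 = 0.865

0.865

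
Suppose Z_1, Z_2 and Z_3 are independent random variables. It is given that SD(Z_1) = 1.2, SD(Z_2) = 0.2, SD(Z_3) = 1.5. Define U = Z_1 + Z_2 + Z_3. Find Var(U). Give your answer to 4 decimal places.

3.7300

Var(Z_1) = 1.44, Var(Z_2) = 0.04, Var(Z_3) = 2.25
By independence, Var(U) = (1)²Var(Z_1) + (1)²Var(Z_2) + (1)²Var(Z_3)
= (1)²·1.44 + (1)²·0.04 + (1)²·2.25 = 3.73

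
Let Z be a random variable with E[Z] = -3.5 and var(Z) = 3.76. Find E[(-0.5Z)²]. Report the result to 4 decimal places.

E[-0.5Z] = -0.5·-3.5 = 1.75
var(-0.5Z) = (-0.5)²·3.76 = 0.94
E[(-0.5Z)²] = var((-0.5Z)) + (E[(-0.5Z)])² = 0.94 + (1.75)² = 4.0025

4.0025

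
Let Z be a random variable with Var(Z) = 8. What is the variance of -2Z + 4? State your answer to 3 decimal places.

Var(-2Z + 4) = (-2)²·Var(Z) = 4·8 = 32

32.000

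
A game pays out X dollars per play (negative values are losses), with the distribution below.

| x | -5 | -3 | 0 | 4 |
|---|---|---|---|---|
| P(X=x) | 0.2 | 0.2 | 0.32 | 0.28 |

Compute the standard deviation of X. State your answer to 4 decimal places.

E[X] = (-5)(0.2) + (-3)(0.2) + (0)(0.32) + (4)(0.28) = -0.48
E[X²] = (-5)²(0.2) + (-3)²(0.2) + (0)²(0.32) + (4)²(0.28) = 11.28
V(X) = E[X²] − (E[X])² = 11.28 − (-0.48)² = 11.0496
SD(X) = √11.0496 ≈ 3.3241

3.3241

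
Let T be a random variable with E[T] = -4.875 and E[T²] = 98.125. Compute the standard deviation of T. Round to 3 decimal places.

8.623

Var(T) = 98.125 − (-4.875)² = 74.359375
SD(T) = √74.359375 ≈ 8.623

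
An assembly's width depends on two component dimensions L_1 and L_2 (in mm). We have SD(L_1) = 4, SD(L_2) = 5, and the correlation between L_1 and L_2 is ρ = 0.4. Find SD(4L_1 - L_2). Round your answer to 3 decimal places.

Var(L_1) = (4)² = 16;  Var(L_2) = (5)² = 25
Cov(L_1,L_2) = ρ·SD(L_1)·SD(L_2) = 0.4·4·5 = 8
Var(4L_1 - L_2) = (4)²·Var(L_1) + (-1)²·Var(L_2) + 2·(4)·(-1)·Cov(L_1,L_2)
= 16·16 + 1·25 + -8·8 = 217
SD(4L_1 - L_2) = √217 ≈ 14.731

14.731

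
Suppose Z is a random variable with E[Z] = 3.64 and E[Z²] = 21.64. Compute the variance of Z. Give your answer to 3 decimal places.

var(Z) = 21.64 − (3.64)² = 8.3904

8.390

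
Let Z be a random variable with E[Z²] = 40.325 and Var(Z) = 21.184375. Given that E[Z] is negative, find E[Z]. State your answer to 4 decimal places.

-4.3750

(E[Z])² = E[Z²] − Var(Z) = 40.325 − 21.184375 = 19.140625
E[Z] = −√19.140625 = -4.375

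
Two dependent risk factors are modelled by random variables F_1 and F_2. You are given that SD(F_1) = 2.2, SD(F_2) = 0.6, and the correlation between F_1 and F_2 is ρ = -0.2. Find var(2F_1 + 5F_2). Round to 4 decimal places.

var(F_1) = (2.2)² = 4.84;  var(F_2) = (0.6)² = 0.36
Cov(F_1,F_2) = ρ·SD(F_1)·SD(F_2) = -0.2·2.2·0.6 = -0.264
var(2F_1 + 5F_2) = (2)²·var(F_1) + (5)²·var(F_2) + 2·(2)·(5)·Cov(F_1,F_2)
= 4·4.84 + 25·0.36 + 20·-0.264 = 23.08

23.0800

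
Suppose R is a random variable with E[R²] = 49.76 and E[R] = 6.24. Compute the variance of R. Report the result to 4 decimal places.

var(R) = 49.76 − (6.24)² = 10.8224

10.8224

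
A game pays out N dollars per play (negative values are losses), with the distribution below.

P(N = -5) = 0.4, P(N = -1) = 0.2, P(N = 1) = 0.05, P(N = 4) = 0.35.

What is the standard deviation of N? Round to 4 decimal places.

E[N] = (-5)(0.4) + (-1)(0.2) + (1)(0.05) + (4)(0.35) = -0.75
E[N²] = (-5)²(0.4) + (-1)²(0.2) + (1)²(0.05) + (4)²(0.35) = 15.85
V(N) = E[N²] − (E[N])² = 15.85 − (-0.75)² = 15.2875
σ(N) = √15.2875 ≈ 3.9099

3.9099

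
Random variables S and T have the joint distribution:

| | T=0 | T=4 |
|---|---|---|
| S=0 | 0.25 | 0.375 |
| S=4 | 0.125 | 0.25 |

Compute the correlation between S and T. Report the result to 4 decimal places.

0.0667

E[S] = 1.5,  E[T] = 2.5
E[ST] = 4
cov(S,T) = E[ST] − E[S]E[T] = 4 − (1.5)(2.5) = 0.25
Var(S) = 3.75,  Var(T) = 3.75
ρ = 0.25 / √(3.75·3.75) ≈ 0.0667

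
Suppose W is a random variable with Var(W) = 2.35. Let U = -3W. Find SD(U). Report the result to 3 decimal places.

Var(-3W) = (-3)²·2.35 = 21.15
SD(U) = √21.15 ≈ 4.599

4.599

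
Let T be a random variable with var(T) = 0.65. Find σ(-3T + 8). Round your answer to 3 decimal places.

2.419

var(-3T + 8) = (-3)²·0.65 = 5.85
σ(-3T + 8) = √5.85 ≈ 2.419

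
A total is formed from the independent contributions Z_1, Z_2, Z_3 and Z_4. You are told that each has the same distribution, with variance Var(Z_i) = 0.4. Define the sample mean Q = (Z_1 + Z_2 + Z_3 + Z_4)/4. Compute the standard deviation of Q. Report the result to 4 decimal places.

0.3162

By independence, Var(Q) = (0.25)²Var(Z_1) + (0.25)²Var(Z_2) + (0.25)²Var(Z_3) + (0.25)²Var(Z_4)
= (0.25)²·0.4 + (0.25)²·0.4 + (0.25)²·0.4 + (0.25)²·0.4 = 0.1
sd(Q) = √0.1 ≈ 0.3162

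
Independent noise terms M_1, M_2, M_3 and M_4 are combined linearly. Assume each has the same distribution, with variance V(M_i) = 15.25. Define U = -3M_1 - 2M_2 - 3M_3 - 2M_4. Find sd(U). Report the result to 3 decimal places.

By independence, V(U) = (-3)²V(M_1) + (-2)²V(M_2) + (-3)²V(M_3) + (-2)²V(M_4)
= (-3)²·15.25 + (-2)²·15.25 + (-3)²·15.25 + (-2)²·15.25 = 396.5
sd(U) = √396.5 ≈ 19.912

19.912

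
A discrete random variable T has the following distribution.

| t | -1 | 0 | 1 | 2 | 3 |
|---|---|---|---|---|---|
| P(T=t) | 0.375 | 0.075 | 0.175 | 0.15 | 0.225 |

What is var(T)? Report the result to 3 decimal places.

2.574

E[T] = (-1)(0.375) + (0)(0.075) + (1)(0.175) + (2)(0.15) + (3)(0.225) = 0.775
E[T²] = (-1)²(0.375) + (0)²(0.075) + (1)²(0.175) + (2)²(0.15) + (3)²(0.225) = 3.175
var(T) = E[T²] − (E[T])² = 3.175 − (0.775)² = 2.574375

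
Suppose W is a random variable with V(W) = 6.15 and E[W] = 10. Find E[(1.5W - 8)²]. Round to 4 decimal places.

E[1.5W - 8] = 1.5·10 − 8 = 7
V(1.5W - 8) = (1.5)²·6.15 = 13.8375
E[(1.5W - 8)²] = V((1.5W - 8)) + (E[(1.5W - 8)])² = 13.8375 + (7)² = 62.8375

62.8375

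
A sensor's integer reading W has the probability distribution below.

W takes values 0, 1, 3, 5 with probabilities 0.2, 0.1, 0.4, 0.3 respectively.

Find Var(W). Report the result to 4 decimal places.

E[W] = (0)(0.2) + (1)(0.1) + (3)(0.4) + (5)(0.3) = 2.8
E[W²] = (0)²(0.2) + (1)²(0.1) + (3)²(0.4) + (5)²(0.3) = 11.2
Var(W) = E[W²] − (E[W])² = 11.2 − (2.8)² = 3.36

3.3600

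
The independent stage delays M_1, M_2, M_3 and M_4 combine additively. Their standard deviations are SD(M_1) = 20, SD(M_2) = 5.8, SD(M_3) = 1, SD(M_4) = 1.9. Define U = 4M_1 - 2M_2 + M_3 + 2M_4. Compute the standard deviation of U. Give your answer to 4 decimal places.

80.9321

Var(M_1) = 400, Var(M_2) = 33.64, Var(M_3) = 1, Var(M_4) = 3.61
By independence, Var(U) = (4)²Var(M_1) + (-2)²Var(M_2) + (1)²Var(M_3) + (2)²Var(M_4)
= (4)²·400 + (-2)²·33.64 + (1)²·1 + (2)²·3.61 = 6550
SD(U) = √6550 ≈ 80.9321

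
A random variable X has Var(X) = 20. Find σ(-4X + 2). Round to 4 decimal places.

Var(-4X + 2) = (-4)²·20 = 320
σ(-4X + 2) = √320 ≈ 17.8885

17.8885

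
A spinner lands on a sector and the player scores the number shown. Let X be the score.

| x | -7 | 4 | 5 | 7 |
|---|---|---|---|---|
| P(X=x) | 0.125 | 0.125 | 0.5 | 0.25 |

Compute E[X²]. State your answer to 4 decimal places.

32.8750

E[X²] = (-7)²(0.125) + (4)²(0.125) + (5)²(0.5) + (7)²(0.25) = 32.875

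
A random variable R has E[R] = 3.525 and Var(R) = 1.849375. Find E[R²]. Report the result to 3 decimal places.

E[R²] = Var(R) + (E[R])² = 1.849375 + (3.525)² = 14.275

14.275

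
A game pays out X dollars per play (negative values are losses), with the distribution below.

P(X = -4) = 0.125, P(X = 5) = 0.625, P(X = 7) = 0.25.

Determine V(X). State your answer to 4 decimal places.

10.7344

E[X] = (-4)(0.125) + (5)(0.625) + (7)(0.25) = 4.375
E[X²] = (-4)²(0.125) + (5)²(0.625) + (7)²(0.25) = 29.875
V(X) = E[X²] − (E[X])² = 29.875 − (4.375)² = 10.734375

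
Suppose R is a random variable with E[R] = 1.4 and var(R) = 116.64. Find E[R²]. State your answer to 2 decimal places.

E[R²] = var(R) + (E[R])² = 116.64 + (1.4)² = 118.6

118.60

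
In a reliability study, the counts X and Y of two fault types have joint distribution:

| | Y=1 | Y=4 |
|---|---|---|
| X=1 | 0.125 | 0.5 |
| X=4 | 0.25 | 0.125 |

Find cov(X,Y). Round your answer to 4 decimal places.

-0.9844

E[X] = 2.125,  E[Y] = 2.875
E[XY] = 5.125
cov(X,Y) = E[XY] − E[X]E[Y] = 5.125 − (2.125)(2.875) = -0.984375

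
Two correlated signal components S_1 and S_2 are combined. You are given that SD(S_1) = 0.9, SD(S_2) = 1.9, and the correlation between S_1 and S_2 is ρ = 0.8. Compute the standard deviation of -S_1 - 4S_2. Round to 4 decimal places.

V(S_1) = (0.9)² = 0.81;  V(S_2) = (1.9)² = 3.61
Cov(S_1,S_2) = ρ·SD(S_1)·SD(S_2) = 0.8·0.9·1.9 = 1.368
V(-S_1 - 4S_2) = (-1)²·V(S_1) + (-4)²·V(S_2) + 2·(-1)·(-4)·Cov(S_1,S_2)
= 1·0.81 + 16·3.61 + 8·1.368 = 69.514
SD(-S_1 - 4S_2) = √69.514 ≈ 8.3375

8.3375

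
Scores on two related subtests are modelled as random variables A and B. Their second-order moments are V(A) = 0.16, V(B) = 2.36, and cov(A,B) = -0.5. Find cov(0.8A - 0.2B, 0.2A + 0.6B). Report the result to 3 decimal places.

cov(0.8A - 0.2B, 0.2A + 0.6B) = (0.8)(0.2)V(A) + (-0.2)(0.6)V(B) + [(0.8)(0.6) + (-0.2)(0.2)]cov(A,B)
= 0.16·0.16 + -0.12·2.36 + 0.44·-0.5 = -0.4776

-0.478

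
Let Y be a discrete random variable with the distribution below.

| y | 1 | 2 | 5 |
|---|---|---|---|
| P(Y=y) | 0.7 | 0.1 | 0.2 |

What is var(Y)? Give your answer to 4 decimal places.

2.4900

E[Y] = (1)(0.7) + (2)(0.1) + (5)(0.2) = 1.9
E[Y²] = (1)²(0.7) + (2)²(0.1) + (5)²(0.2) = 6.1
var(Y) = E[Y²] − (E[Y])² = 6.1 − (1.9)² = 2.49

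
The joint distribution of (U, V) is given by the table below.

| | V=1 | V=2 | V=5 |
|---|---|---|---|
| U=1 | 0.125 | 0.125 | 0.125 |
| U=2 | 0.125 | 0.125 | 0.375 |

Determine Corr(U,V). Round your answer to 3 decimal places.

E[U] = 1.625,  E[V] = 3.25
E[UV] = 5.5
Cov(U,V) = E[UV] − E[U]E[V] = 5.5 − (1.625)(3.25) = 0.21875
Var(U) = 0.234375,  Var(V) = 3.1875
ρ = 0.21875 / √(0.234375·3.1875) ≈ 0.253

0.253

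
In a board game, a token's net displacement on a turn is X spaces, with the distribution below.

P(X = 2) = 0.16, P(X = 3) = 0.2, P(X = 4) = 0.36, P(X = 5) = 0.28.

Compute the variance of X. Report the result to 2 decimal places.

E[X] = (2)(0.16) + (3)(0.2) + (4)(0.36) + (5)(0.28) = 3.76
E[X²] = (2)²(0.16) + (3)²(0.2) + (4)²(0.36) + (5)²(0.28) = 15.2
V(X) = E[X²] − (E[X])² = 15.2 − (3.76)² = 1.0624

1.06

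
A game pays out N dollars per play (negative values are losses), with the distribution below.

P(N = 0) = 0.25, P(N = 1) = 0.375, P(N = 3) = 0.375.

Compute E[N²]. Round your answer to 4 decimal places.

E[N²] = (0)²(0.25) + (1)²(0.375) + (3)²(0.375) = 3.75

3.7500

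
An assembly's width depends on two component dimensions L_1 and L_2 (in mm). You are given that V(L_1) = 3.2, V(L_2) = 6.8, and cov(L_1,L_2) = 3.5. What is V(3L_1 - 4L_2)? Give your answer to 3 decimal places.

V(3L_1 - 4L_2) = (3)²·V(L_1) + (-4)²·V(L_2) + 2·(3)·(-4)·cov(L_1,L_2)
= 9·3.2 + 16·6.8 + -24·3.5 = 53.6

53.600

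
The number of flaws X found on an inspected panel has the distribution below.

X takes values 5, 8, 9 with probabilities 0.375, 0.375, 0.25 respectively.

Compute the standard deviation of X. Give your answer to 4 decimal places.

E[X] = (5)(0.375) + (8)(0.375) + (9)(0.25) = 7.125
E[X²] = (5)²(0.375) + (8)²(0.375) + (9)²(0.25) = 53.625
var(X) = E[X²] − (E[X])² = 53.625 − (7.125)² = 2.859375
σ(X) = √2.859375 ≈ 1.6910

1.6910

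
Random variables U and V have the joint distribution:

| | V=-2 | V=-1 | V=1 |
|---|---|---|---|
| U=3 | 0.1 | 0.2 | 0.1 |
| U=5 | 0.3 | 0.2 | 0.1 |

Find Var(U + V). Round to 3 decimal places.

E[U] = 4.2,  E[V] = -1,  E[UV] = -4.4
Var(U) = 18.6 − (4.2)² = 0.96;  Var(V) = 2.2 − (-1)² = 1.2
Cov(U,V) = -4.4 − (4.2)(-1) = -0.2
Var(U + V) = (1)²·0.96 + (1)²·1.2 + 2·(1)·(1)·-0.2 = 1.76

1.760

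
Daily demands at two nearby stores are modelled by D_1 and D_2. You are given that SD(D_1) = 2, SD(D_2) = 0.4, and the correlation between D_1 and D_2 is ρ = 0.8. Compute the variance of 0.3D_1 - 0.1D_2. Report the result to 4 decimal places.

0.3232

var(D_1) = (2)² = 4;  var(D_2) = (0.4)² = 0.16
Cov(D_1,D_2) = ρ·SD(D_1)·SD(D_2) = 0.8·2·0.4 = 0.64
var(0.3D_1 - 0.1D_2) = (0.3)²·var(D_1) + (-0.1)²·var(D_2) + 2·(0.3)·(-0.1)·Cov(D_1,D_2)
= 0.09·4 + 0.01·0.16 + -0.06·0.64 = 0.3232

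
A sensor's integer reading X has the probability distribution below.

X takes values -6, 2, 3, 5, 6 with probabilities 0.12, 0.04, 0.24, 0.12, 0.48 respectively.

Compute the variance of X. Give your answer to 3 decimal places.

E[X] = (-6)(0.12) + (2)(0.04) + (3)(0.24) + (5)(0.12) + (6)(0.48) = 3.56
E[X²] = (-6)²(0.12) + (2)²(0.04) + (3)²(0.24) + (5)²(0.12) + (6)²(0.48) = 26.92
var(X) = E[X²] − (E[X])² = 26.92 − (3.56)² = 14.2464

14.246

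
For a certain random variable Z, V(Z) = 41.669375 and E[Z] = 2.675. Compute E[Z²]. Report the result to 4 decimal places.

48.8250

E[Z²] = V(Z) + (E[Z])² = 41.669375 + (2.675)² = 48.825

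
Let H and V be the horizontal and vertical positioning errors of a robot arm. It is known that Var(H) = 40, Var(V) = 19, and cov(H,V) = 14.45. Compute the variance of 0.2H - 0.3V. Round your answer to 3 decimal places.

Var(0.2H - 0.3V) = (0.2)²·Var(H) + (-0.3)²·Var(V) + 2·(0.2)·(-0.3)·cov(H,V)
= 0.04·40 + 0.09·19 + -0.12·14.45 = 1.576

1.576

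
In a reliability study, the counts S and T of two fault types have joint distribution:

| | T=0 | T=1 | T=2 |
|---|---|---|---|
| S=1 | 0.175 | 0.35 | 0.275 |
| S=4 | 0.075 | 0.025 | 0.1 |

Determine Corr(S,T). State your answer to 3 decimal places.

0.000

E[S] = 1.6,  E[T] = 1.125
E[ST] = 1.8
cov(S,T) = E[ST] − E[S]E[T] = 1.8 − (1.6)(1.125) = 0
var(S) = 1.44,  var(T) = 0.609375
ρ = 0 / √(1.44·0.609375) ≈ 0.000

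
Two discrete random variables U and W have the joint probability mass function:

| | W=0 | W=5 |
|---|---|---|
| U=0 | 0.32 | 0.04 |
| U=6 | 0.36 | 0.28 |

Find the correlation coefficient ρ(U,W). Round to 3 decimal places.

E[U] = 3.84,  E[W] = 1.6
E[UW] = 8.4
cov(U,W) = E[UW] − E[U]E[W] = 8.4 − (3.84)(1.6) = 2.256
Var(U) = 8.2944,  Var(W) = 5.44
ρ = 2.256 / √(8.2944·5.44) ≈ 0.336

0.336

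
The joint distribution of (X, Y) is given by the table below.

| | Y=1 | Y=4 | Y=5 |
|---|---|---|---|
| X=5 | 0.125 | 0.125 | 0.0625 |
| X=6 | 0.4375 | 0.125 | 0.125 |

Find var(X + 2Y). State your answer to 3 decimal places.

E[X] = 5.6875,  E[Y] = 2.5,  E[XY] = 14.0625
var(X) = 32.5625 − (5.6875)² = 0.21484375;  var(Y) = 9.25 − (2.5)² = 3
cov(X,Y) = 14.0625 − (5.6875)(2.5) = -0.15625
var(X + 2Y) = (1)²·0.21484375 + (2)²·3 + 2·(1)·(2)·-0.15625 = 11.58984375

11.590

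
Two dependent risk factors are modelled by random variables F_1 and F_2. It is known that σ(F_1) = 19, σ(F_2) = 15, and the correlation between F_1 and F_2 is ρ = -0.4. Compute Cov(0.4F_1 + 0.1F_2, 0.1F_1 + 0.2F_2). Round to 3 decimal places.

8.680

Var(F_1) = (19)² = 361;  Var(F_2) = (15)² = 225
Cov(F_1,F_2) = ρ·σ(F_1)·σ(F_2) = -0.4·19·15 = -114
Cov(0.4F_1 + 0.1F_2, 0.1F_1 + 0.2F_2) = (0.4)(0.1)Var(F_1) + (0.1)(0.2)Var(F_2) + [(0.4)(0.2) + (0.1)(0.1)]Cov(F_1,F_2)
= 0.04·361 + 0.02·225 + 0.09·-114 = 8.68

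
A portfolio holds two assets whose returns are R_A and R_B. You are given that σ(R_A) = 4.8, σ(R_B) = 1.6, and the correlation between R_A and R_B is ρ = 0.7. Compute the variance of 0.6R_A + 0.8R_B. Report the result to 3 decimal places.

15.094

Var(R_A) = (4.8)² = 23.04;  Var(R_B) = (1.6)² = 2.56
Cov(R_A,R_B) = ρ·σ(R_A)·σ(R_B) = 0.7·4.8·1.6 = 5.376
Var(0.6R_A + 0.8R_B) = (0.6)²·Var(R_A) + (0.8)²·Var(R_B) + 2·(0.6)·(0.8)·Cov(R_A,R_B)
= 0.36·23.04 + 0.64·2.56 + 0.96·5.376 = 15.09376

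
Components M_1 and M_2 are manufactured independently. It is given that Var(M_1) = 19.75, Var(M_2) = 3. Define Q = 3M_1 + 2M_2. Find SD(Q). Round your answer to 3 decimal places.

13.775

By independence, Var(Q) = (3)²Var(M_1) + (2)²Var(M_2)
= (3)²·19.75 + (2)²·3 = 189.75
SD(Q) = √189.75 ≈ 13.775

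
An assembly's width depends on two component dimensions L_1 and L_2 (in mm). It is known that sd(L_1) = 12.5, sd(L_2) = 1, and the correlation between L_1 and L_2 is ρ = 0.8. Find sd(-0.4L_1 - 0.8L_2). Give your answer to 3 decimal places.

V(L_1) = (12.5)² = 156.25;  V(L_2) = (1)² = 1
Cov(L_1,L_2) = ρ·sd(L_1)·sd(L_2) = 0.8·12.5·1 = 10
V(-0.4L_1 - 0.8L_2) = (-0.4)²·V(L_1) + (-0.8)²·V(L_2) + 2·(-0.4)·(-0.8)·Cov(L_1,L_2)
= 0.16·156.25 + 0.64·1 + 0.64·10 = 32.04
sd(-0.4L_1 - 0.8L_2) = √32.04 ≈ 5.660

5.660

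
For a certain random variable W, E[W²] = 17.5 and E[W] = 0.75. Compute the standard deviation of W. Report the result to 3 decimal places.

V(W) = 17.5 − (0.75)² = 16.9375
σ(W) = √16.9375 ≈ 4.116

4.116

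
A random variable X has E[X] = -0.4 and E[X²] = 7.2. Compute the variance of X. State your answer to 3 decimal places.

7.040

var(X) = 7.2 − (-0.4)² = 7.04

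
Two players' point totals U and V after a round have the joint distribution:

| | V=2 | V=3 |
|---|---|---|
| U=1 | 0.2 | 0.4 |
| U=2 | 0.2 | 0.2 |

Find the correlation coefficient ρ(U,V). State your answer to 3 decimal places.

E[U] = 1.4,  E[V] = 2.6
E[UV] = 3.6
Cov(U,V) = E[UV] − E[U]E[V] = 3.6 − (1.4)(2.6) = -0.04
Var(U) = 0.24,  Var(V) = 0.24
ρ = -0.04 / √(0.24·0.24) ≈ -0.167

-0.167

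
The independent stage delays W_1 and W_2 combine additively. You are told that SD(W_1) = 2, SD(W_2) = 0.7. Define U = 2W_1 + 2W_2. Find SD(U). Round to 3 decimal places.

4.238

Var(W_1) = 4, Var(W_2) = 0.49
By independence, Var(U) = (2)²Var(W_1) + (2)²Var(W_2)
= (2)²·4 + (2)²·0.49 = 17.96
SD(U) = √17.96 ≈ 4.238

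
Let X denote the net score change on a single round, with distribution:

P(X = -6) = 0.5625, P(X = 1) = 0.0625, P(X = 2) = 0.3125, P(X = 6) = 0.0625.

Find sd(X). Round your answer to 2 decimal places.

4.30

E[X] = (-6)(0.5625) + (1)(0.0625) + (2)(0.3125) + (6)(0.0625) = -2.3125
E[X²] = (-6)²(0.5625) + (1)²(0.0625) + (2)²(0.3125) + (6)²(0.0625) = 23.8125
Var(X) = E[X²] − (E[X])² = 23.8125 − (-2.3125)² = 18.46484375
sd(X) = √18.46484375 ≈ 4.30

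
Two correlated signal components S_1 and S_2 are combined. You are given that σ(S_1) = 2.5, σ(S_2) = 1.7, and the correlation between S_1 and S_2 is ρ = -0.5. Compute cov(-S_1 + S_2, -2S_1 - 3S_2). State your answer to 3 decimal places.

1.705

V(S_1) = (2.5)² = 6.25;  V(S_2) = (1.7)² = 2.89
cov(S_1,S_2) = ρ·σ(S_1)·σ(S_2) = -0.5·2.5·1.7 = -2.125
cov(-S_1 + S_2, -2S_1 - 3S_2) = (-1)(-2)V(S_1) + (1)(-3)V(S_2) + [(-1)(-3) + (1)(-2)]cov(S_1,S_2)
= 2·6.25 + -3·2.89 + 1·-2.125 = 1.705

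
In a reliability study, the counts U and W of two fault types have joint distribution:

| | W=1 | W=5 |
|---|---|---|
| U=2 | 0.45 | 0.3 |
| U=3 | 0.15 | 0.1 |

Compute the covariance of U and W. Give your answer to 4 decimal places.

E[U] = 2.25,  E[W] = 2.6
E[UW] = 5.85
cov(U,W) = E[UW] − E[U]E[W] = 5.85 − (2.25)(2.6) = 0

0.0000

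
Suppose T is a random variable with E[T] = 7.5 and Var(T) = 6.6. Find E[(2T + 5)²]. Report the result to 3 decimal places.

E[2T + 5] = 2·7.5 + 5 = 20
Var(2T + 5) = (2)²·6.6 = 26.4
E[(2T + 5)²] = Var((2T + 5)) + (E[(2T + 5)])² = 26.4 + (20)² = 426.4

426.400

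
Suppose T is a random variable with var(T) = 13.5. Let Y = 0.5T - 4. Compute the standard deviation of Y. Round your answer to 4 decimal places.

var(0.5T - 4) = (0.5)²·13.5 = 3.375
SD(Y) = √3.375 ≈ 1.8371

1.8371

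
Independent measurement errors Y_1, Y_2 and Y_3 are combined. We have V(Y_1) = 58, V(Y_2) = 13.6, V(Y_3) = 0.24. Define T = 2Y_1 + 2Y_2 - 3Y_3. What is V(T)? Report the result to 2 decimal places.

By independence, V(T) = (2)²V(Y_1) + (2)²V(Y_2) + (-3)²V(Y_3)
= (2)²·58 + (2)²·13.6 + (-3)²·0.24 = 288.56

288.56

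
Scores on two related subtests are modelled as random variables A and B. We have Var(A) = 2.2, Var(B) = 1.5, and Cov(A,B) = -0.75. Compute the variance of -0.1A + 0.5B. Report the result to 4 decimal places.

0.4720

Var(-0.1A + 0.5B) = (-0.1)²·Var(A) + (0.5)²·Var(B) + 2·(-0.1)·(0.5)·Cov(A,B)
= 0.01·2.2 + 0.25·1.5 + -0.1·-0.75 = 0.472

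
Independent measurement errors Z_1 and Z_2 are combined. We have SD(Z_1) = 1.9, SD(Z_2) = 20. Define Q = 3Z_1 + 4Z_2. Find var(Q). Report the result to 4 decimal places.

var(Z_1) = 3.61, var(Z_2) = 400
By independence, var(Q) = (3)²var(Z_1) + (4)²var(Z_2)
= (3)²·3.61 + (4)²·400 = 6432.49

6432.4900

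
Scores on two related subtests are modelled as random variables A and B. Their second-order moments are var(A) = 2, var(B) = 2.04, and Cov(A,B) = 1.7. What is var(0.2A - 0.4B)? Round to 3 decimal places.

var(0.2A - 0.4B) = (0.2)²·var(A) + (-0.4)²·var(B) + 2·(0.2)·(-0.4)·Cov(A,B)
= 0.04·2 + 0.16·2.04 + -0.16·1.7 = 0.1344

0.134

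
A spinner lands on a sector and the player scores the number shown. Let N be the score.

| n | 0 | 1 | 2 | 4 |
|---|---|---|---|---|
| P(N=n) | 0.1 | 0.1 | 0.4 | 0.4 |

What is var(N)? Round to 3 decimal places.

1.850

E[N] = (0)(0.1) + (1)(0.1) + (2)(0.4) + (4)(0.4) = 2.5
E[N²] = (0)²(0.1) + (1)²(0.1) + (2)²(0.4) + (4)²(0.4) = 8.1
var(N) = E[N²] − (E[N])² = 8.1 − (2.5)² = 1.85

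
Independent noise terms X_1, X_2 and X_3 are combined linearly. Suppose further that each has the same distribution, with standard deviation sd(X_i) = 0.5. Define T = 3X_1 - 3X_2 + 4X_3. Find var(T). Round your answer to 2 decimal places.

8.50

var(X_i) = (0.5)² = 0.25
By independence, var(T) = (3)²var(X_1) + (-3)²var(X_2) + (4)²var(X_3)
= (3)²·0.25 + (-3)²·0.25 + (4)²·0.25 = 8.5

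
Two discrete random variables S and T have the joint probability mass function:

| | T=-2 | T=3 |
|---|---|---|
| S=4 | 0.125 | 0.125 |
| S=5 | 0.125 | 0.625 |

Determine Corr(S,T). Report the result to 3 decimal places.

0.333

E[S] = 4.75,  E[T] = 1.75
E[ST] = 8.625
Cov(S,T) = E[ST] − E[S]E[T] = 8.625 − (4.75)(1.75) = 0.3125
var(S) = 0.1875,  var(T) = 4.6875
ρ = 0.3125 / √(0.1875·4.6875) ≈ 0.333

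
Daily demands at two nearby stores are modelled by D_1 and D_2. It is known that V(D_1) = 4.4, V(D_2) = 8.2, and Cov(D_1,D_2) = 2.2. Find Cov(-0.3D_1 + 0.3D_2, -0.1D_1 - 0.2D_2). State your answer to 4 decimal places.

Cov(-0.3D_1 + 0.3D_2, -0.1D_1 - 0.2D_2) = (-0.3)(-0.1)V(D_1) + (0.3)(-0.2)V(D_2) + [(-0.3)(-0.2) + (0.3)(-0.1)]Cov(D_1,D_2)
= 0.03·4.4 + -0.06·8.2 + 0.03·2.2 = -0.294

-0.2940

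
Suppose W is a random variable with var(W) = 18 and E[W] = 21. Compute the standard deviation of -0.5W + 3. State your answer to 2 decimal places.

2.12

var(-0.5W + 3) = (-0.5)²·18 = 4.5
SD(-0.5W + 3) = √4.5 ≈ 2.12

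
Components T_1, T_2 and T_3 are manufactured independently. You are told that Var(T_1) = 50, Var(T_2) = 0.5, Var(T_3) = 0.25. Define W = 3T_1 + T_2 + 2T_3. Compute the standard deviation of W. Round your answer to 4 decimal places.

21.2485

By independence, Var(W) = (3)²Var(T_1) + (1)²Var(T_2) + (2)²Var(T_3)
= (3)²·50 + (1)²·0.5 + (2)²·0.25 = 451.5
SD(W) = √451.5 ≈ 21.2485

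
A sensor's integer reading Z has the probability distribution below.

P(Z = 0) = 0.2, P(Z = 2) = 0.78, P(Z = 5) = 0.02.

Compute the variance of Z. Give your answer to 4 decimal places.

0.8644

E[Z] = (0)(0.2) + (2)(0.78) + (5)(0.02) = 1.66
E[Z²] = (0)²(0.2) + (2)²(0.78) + (5)²(0.02) = 3.62
Var(Z) = E[Z²] − (E[Z])² = 3.62 − (1.66)² = 0.8644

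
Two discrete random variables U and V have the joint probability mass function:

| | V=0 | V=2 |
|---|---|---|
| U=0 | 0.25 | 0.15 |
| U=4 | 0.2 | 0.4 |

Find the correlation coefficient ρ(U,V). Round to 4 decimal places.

E[U] = 2.4,  E[V] = 1.1
E[UV] = 3.2
Cov(U,V) = E[UV] − E[U]E[V] = 3.2 − (2.4)(1.1) = 0.56
var(U) = 3.84,  var(V) = 0.99
ρ = 0.56 / √(3.84·0.99) ≈ 0.2872

0.2872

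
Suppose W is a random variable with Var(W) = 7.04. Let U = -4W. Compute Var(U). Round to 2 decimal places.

112.64

Var(-4W) = (-4)²·Var(W) = 16·7.04 = 112.64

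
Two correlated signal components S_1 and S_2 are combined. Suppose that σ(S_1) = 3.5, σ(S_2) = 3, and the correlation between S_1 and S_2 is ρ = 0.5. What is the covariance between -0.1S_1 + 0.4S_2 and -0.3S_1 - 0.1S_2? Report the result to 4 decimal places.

-0.5700

V(S_1) = (3.5)² = 12.25;  V(S_2) = (3)² = 9
Cov(S_1,S_2) = ρ·σ(S_1)·σ(S_2) = 0.5·3.5·3 = 5.25
Cov(-0.1S_1 + 0.4S_2, -0.3S_1 - 0.1S_2) = (-0.1)(-0.3)V(S_1) + (0.4)(-0.1)V(S_2) + [(-0.1)(-0.1) + (0.4)(-0.3)]Cov(S_1,S_2)
= 0.03·12.25 + -0.04·9 + -0.11·5.25 = -0.57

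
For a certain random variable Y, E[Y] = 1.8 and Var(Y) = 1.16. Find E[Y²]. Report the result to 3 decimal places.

4.400

E[Y²] = Var(Y) + (E[Y])² = 1.16 + (1.8)² = 4.4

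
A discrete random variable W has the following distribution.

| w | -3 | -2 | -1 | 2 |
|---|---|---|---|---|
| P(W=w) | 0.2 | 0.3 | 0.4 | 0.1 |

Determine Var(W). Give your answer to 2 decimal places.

1.84

E[W] = (-3)(0.2) + (-2)(0.3) + (-1)(0.4) + (2)(0.1) = -1.4
E[W²] = (-3)²(0.2) + (-2)²(0.3) + (-1)²(0.4) + (2)²(0.1) = 3.8
Var(W) = E[W²] − (E[W])² = 3.8 − (-1.4)² = 1.84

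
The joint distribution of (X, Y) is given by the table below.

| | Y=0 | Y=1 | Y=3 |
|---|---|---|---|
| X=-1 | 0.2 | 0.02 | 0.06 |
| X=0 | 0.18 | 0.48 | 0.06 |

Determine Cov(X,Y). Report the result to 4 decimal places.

0.0408

E[X] = -0.28,  E[Y] = 0.86
E[XY] = -0.2
Cov(X,Y) = E[XY] − E[X]E[Y] = -0.2 − (-0.28)(0.86) = 0.0408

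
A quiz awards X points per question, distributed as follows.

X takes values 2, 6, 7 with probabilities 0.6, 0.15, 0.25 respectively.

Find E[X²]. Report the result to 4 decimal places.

E[X²] = (2)²(0.6) + (6)²(0.15) + (7)²(0.25) = 20.05

20.0500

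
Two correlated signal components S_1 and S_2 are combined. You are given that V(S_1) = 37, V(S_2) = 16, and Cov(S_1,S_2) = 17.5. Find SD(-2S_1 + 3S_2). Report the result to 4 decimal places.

V(-2S_1 + 3S_2) = (-2)²·V(S_1) + (3)²·V(S_2) + 2·(-2)·(3)·Cov(S_1,S_2)
= 4·37 + 9·16 + -12·17.5 = 82
SD(-2S_1 + 3S_2) = √82 ≈ 9.0554

9.0554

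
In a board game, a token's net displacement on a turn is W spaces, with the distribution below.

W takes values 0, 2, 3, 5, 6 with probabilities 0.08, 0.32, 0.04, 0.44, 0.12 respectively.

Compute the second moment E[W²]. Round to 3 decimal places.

E[W²] = (0)²(0.08) + (2)²(0.32) + (3)²(0.04) + (5)²(0.44) + (6)²(0.12) = 16.96

16.960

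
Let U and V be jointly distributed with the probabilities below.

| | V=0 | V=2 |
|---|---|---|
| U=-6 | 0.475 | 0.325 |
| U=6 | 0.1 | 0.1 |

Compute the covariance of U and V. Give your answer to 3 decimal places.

0.360

E[U] = -3.6,  E[V] = 0.85
E[UV] = -2.7
cov(U,V) = E[UV] − E[U]E[V] = -2.7 − (-3.6)(0.85) = 0.36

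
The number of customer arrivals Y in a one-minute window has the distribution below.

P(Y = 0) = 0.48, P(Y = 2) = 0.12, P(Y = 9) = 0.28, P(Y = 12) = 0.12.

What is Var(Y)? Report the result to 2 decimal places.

22.80

E[Y] = (0)(0.48) + (2)(0.12) + (9)(0.28) + (12)(0.12) = 4.2
E[Y²] = (0)²(0.48) + (2)²(0.12) + (9)²(0.28) + (12)²(0.12) = 40.44
Var(Y) = E[Y²] − (E[Y])² = 40.44 − (4.2)² = 22.8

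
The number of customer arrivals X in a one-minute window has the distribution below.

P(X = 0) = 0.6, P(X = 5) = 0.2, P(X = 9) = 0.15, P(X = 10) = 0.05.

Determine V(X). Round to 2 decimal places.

E[X] = (0)(0.6) + (5)(0.2) + (9)(0.15) + (10)(0.05) = 2.85
E[X²] = (0)²(0.6) + (5)²(0.2) + (9)²(0.15) + (10)²(0.05) = 22.15
V(X) = E[X²] − (E[X])² = 22.15 − (2.85)² = 14.0275

14.03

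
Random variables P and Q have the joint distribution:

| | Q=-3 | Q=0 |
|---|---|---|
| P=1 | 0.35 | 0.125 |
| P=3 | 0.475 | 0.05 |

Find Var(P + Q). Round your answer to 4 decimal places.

1.7944

E[P] = 2.05,  E[Q] = -2.475,  E[PQ] = -5.325
Var(P) = 5.2 − (2.05)² = 0.9975;  Var(Q) = 7.425 − (-2.475)² = 1.299375
cov(P,Q) = -5.325 − (2.05)(-2.475) = -0.25125
Var(P + Q) = (1)²·0.9975 + (1)²·1.299375 + 2·(1)·(1)·-0.25125 = 1.794375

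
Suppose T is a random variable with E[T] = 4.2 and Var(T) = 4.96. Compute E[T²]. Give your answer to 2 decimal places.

22.60

E[T²] = Var(T) + (E[T])² = 4.96 + (4.2)² = 22.6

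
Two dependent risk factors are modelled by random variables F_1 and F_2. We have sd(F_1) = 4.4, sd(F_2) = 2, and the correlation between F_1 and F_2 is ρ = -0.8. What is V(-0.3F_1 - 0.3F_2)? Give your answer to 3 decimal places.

0.835

V(F_1) = (4.4)² = 19.36;  V(F_2) = (2)² = 4
Cov(F_1,F_2) = ρ·sd(F_1)·sd(F_2) = -0.8·4.4·2 = -7.04
V(-0.3F_1 - 0.3F_2) = (-0.3)²·V(F_1) + (-0.3)²·V(F_2) + 2·(-0.3)·(-0.3)·Cov(F_1,F_2)
= 0.09·19.36 + 0.09·4 + 0.18·-7.04 = 0.8352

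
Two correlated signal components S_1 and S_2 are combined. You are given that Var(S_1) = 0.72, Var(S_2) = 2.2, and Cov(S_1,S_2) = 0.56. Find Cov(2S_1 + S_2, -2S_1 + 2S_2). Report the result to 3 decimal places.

2.640

Cov(2S_1 + S_2, -2S_1 + 2S_2) = (2)(-2)Var(S_1) + (1)(2)Var(S_2) + [(2)(2) + (1)(-2)]Cov(S_1,S_2)
= -4·0.72 + 2·2.2 + 2·0.56 = 2.64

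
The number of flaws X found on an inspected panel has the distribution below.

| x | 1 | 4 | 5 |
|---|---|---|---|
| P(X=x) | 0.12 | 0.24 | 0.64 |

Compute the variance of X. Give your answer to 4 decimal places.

E[X] = (1)(0.12) + (4)(0.24) + (5)(0.64) = 4.28
E[X²] = (1)²(0.12) + (4)²(0.24) + (5)²(0.64) = 19.96
Var(X) = E[X²] − (E[X])² = 19.96 − (4.28)² = 1.6416

1.6416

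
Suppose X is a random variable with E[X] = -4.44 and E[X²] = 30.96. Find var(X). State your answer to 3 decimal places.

11.246

var(X) = 30.96 − (-4.44)² = 11.2464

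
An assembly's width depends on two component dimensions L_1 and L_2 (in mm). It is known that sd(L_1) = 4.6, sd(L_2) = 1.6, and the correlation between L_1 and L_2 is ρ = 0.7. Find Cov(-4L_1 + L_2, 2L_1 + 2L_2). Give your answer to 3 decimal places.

Var(L_1) = (4.6)² = 21.16;  Var(L_2) = (1.6)² = 2.56
Cov(L_1,L_2) = ρ·sd(L_1)·sd(L_2) = 0.7·4.6·1.6 = 5.152
Cov(-4L_1 + L_2, 2L_1 + 2L_2) = (-4)(2)Var(L_1) + (1)(2)Var(L_2) + [(-4)(2) + (1)(2)]Cov(L_1,L_2)
= -8·21.16 + 2·2.56 + -6·5.152 = -195.072

-195.072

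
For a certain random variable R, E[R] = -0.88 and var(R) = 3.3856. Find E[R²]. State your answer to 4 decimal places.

4.1600

E[R²] = var(R) + (E[R])² = 3.3856 + (-0.88)² = 4.16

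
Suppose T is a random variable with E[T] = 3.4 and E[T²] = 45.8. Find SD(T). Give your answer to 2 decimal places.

5.85

Var(T) = 45.8 − (3.4)² = 34.24
SD(T) = √34.24 ≈ 5.85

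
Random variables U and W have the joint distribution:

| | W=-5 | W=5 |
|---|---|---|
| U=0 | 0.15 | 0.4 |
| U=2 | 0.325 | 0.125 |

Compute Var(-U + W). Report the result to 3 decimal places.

30.378

E[U] = 0.9,  E[W] = 0.25,  E[UW] = -2
Var(U) = 1.8 − (0.9)² = 0.99;  Var(W) = 25 − (0.25)² = 24.9375
Cov(U,W) = -2 − (0.9)(0.25) = -2.225
Var(-U + W) = (-1)²·0.99 + (1)²·24.9375 + 2·(-1)·(1)·-2.225 = 30.3775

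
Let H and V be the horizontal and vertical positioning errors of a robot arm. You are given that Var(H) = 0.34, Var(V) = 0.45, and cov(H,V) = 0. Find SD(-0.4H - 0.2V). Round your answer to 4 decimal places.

0.2691

Var(-0.4H - 0.2V) = (-0.4)²·Var(H) + (-0.2)²·Var(V) + 2·(-0.4)·(-0.2)·cov(H,V)
= 0.16·0.34 + 0.04·0.45 + 0.16·0 = 0.0724
SD(-0.4H - 0.2V) = √0.0724 ≈ 0.2691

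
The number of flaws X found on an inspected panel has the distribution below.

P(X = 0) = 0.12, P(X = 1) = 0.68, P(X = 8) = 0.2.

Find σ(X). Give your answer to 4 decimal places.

E[X] = (0)(0.12) + (1)(0.68) + (8)(0.2) = 2.28
E[X²] = (0)²(0.12) + (1)²(0.68) + (8)²(0.2) = 13.48
V(X) = E[X²] − (E[X])² = 13.48 − (2.28)² = 8.2816
σ(X) = √8.2816 ≈ 2.8778

2.8778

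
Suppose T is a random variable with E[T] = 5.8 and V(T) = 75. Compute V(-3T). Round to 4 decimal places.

V(-3T) = (-3)²·V(T) = 9·75 = 675

675.0000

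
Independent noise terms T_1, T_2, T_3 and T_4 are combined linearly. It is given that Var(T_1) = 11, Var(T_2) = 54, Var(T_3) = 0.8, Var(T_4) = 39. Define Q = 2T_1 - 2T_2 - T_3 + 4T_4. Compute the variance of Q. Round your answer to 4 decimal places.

By independence, Var(Q) = (2)²Var(T_1) + (-2)²Var(T_2) + (-1)²Var(T_3) + (4)²Var(T_4)
= (2)²·11 + (-2)²·54 + (-1)²·0.8 + (4)²·39 = 884.8

884.8000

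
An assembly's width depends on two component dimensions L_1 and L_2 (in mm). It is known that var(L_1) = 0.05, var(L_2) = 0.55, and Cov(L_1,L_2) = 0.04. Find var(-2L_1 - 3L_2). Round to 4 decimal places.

5.6300

var(-2L_1 - 3L_2) = (-2)²·var(L_1) + (-3)²·var(L_2) + 2·(-2)·(-3)·Cov(L_1,L_2)
= 4·0.05 + 9·0.55 + 12·0.04 = 5.63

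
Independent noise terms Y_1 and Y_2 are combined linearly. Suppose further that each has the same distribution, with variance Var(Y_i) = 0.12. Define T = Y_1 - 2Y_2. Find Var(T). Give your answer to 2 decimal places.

0.60

By independence, Var(T) = (1)²Var(Y_1) + (-2)²Var(Y_2)
= (1)²·0.12 + (-2)²·0.12 = 0.6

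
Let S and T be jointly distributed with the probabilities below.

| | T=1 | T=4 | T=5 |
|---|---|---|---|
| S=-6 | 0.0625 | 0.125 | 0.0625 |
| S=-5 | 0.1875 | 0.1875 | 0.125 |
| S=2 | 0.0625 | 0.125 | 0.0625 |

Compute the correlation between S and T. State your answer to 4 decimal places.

0.0546

E[S] = -3.5,  E[T] = 3.3125
E[ST] = -11.3125
Cov(S,T) = E[ST] − E[S]E[T] = -11.3125 − (-3.5)(3.3125) = 0.28125
V(S) = 10.25,  V(T) = 2.58984375
ρ = 0.28125 / √(10.25·2.58984375) ≈ 0.0546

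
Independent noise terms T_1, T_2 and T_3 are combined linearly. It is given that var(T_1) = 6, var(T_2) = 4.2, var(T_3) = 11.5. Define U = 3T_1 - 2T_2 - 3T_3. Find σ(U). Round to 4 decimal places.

13.2023

By independence, var(U) = (3)²var(T_1) + (-2)²var(T_2) + (-3)²var(T_3)
= (3)²·6 + (-2)²·4.2 + (-3)²·11.5 = 174.3
σ(U) = √174.3 ≈ 13.2023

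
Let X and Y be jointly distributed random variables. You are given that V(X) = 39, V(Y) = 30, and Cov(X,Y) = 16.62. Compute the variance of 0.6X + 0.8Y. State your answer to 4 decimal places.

V(0.6X + 0.8Y) = (0.6)²·V(X) + (0.8)²·V(Y) + 2·(0.6)·(0.8)·Cov(X,Y)
= 0.36·39 + 0.64·30 + 0.96·16.62 = 49.1952

49.1952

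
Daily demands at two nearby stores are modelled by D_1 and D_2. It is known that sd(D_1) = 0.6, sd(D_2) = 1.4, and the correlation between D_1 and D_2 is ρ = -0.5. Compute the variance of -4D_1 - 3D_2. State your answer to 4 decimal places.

V(D_1) = (0.6)² = 0.36;  V(D_2) = (1.4)² = 1.96
cov(D_1,D_2) = ρ·sd(D_1)·sd(D_2) = -0.5·0.6·1.4 = -0.42
V(-4D_1 - 3D_2) = (-4)²·V(D_1) + (-3)²·V(D_2) + 2·(-4)·(-3)·cov(D_1,D_2)
= 16·0.36 + 9·1.96 + 24·-0.42 = 13.32

13.3200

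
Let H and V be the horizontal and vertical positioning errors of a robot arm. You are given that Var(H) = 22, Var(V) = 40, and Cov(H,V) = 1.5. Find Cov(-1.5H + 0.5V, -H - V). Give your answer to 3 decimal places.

Cov(-1.5H + 0.5V, -H - V) = (-1.5)(-1)Var(H) + (0.5)(-1)Var(V) + [(-1.5)(-1) + (0.5)(-1)]Cov(H,V)
= 1.5·22 + -0.5·40 + 1·1.5 = 14.5

14.500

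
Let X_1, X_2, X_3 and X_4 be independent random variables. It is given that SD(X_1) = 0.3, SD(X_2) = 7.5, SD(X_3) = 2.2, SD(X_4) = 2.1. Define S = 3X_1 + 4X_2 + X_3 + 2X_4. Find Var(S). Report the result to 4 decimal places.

Var(X_1) = 0.09, Var(X_2) = 56.25, Var(X_3) = 4.84, Var(X_4) = 4.41
By independence, Var(S) = (3)²Var(X_1) + (4)²Var(X_2) + (1)²Var(X_3) + (2)²Var(X_4)
= (3)²·0.09 + (4)²·56.25 + (1)²·4.84 + (2)²·4.41 = 923.29

923.2900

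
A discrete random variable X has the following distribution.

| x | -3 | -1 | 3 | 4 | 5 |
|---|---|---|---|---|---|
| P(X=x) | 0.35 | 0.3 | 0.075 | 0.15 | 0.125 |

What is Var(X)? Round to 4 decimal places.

E[X] = (-3)(0.35) + (-1)(0.3) + (3)(0.075) + (4)(0.15) + (5)(0.125) = 0.1
E[X²] = (-3)²(0.35) + (-1)²(0.3) + (3)²(0.075) + (4)²(0.15) + (5)²(0.125) = 9.65
Var(X) = E[X²] − (E[X])² = 9.65 − (0.1)² = 9.64

9.6400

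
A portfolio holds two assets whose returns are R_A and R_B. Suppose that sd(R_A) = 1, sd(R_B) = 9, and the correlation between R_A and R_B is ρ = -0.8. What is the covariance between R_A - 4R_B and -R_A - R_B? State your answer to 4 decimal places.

Var(R_A) = (1)² = 1;  Var(R_B) = (9)² = 81
Cov(R_A,R_B) = ρ·sd(R_A)·sd(R_B) = -0.8·1·9 = -7.2
Cov(R_A - 4R_B, -R_A - R_B) = (1)(-1)Var(R_A) + (-4)(-1)Var(R_B) + [(1)(-1) + (-4)(-1)]Cov(R_A,R_B)
= -1·1 + 4·81 + 3·-7.2 = 301.4

301.4000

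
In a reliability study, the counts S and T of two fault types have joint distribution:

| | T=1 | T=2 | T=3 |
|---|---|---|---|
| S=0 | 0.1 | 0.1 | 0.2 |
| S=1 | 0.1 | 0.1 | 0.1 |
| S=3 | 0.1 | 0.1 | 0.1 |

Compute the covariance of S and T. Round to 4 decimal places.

E[S] = 1.2,  E[T] = 2.1
E[ST] = 2.4
Cov(S,T) = E[ST] − E[S]E[T] = 2.4 − (1.2)(2.1) = -0.12

-0.1200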